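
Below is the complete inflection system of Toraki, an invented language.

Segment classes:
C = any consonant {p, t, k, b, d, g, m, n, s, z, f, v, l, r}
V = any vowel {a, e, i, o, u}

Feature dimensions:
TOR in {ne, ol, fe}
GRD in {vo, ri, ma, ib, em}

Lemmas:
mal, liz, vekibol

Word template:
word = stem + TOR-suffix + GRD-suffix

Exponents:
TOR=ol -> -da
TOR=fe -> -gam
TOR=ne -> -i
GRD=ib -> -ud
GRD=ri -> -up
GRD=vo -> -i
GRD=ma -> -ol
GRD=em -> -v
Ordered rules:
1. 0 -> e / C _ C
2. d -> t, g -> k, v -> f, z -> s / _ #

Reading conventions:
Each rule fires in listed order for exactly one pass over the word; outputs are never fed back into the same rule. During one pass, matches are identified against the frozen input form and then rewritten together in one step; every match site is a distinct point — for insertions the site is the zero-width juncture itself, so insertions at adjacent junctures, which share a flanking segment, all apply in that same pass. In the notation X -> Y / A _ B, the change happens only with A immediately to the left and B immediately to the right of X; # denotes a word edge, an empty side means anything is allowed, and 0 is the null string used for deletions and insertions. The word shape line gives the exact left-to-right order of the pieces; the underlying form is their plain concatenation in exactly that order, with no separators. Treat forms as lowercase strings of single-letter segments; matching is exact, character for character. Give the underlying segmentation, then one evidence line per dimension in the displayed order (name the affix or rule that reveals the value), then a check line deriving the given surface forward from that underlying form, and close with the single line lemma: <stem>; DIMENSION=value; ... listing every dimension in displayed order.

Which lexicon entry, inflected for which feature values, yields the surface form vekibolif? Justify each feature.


underlying: vekibol-i-v
TOR=ne - signalled by the affix -i
GRD=em - signalled by the affix -v
check: vekiboliv -> vekiboliv -> vekibolif
lemma: vekibol; TOR=ne; GRD=em


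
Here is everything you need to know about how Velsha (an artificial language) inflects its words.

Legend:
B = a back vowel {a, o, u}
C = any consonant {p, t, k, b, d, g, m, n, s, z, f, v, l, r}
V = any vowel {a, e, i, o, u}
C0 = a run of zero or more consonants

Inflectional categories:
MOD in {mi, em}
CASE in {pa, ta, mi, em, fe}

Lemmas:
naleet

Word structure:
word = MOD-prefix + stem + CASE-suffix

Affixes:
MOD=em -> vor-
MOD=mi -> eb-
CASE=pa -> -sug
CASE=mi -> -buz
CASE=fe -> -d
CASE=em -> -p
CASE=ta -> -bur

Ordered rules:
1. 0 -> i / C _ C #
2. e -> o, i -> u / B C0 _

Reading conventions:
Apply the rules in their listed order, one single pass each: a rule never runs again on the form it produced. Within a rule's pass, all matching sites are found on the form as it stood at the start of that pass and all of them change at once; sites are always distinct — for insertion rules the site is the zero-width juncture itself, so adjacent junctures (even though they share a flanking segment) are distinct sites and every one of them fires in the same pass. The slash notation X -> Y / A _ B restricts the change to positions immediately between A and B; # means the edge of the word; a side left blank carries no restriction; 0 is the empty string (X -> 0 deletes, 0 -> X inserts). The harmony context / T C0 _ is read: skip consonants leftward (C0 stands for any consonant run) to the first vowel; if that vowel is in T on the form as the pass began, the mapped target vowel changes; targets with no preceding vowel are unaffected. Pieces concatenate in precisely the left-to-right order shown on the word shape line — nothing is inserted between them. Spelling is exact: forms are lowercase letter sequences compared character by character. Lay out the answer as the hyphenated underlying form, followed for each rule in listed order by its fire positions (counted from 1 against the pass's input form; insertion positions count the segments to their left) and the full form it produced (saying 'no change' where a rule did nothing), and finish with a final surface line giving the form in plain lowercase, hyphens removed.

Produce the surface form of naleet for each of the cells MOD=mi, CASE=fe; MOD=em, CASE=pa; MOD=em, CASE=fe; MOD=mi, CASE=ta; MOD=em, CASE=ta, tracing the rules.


cell MOD=mi, CASE=fe:
underlying: eb-naleet-d
1. 0 -> i / C _ C #: inserts after position(s) 8: ebnaleetid
2. e -> o, i -> u / B C0 _: fires at position(s) 6: ebnaloetid
surface: ebnaloetid

cell MOD=em, CASE=pa:
underlying: vor-naleet-sug
1. 0 -> i / C _ C #: no change
2. e -> o, i -> u / B C0 _: fires at position(s) 7: vornaloetsug
surface: vornaloetsug

cell MOD=em, CASE=fe:
underlying: vor-naleet-d
1. 0 -> i / C _ C #: inserts after position(s) 9: vornaleetid
2. e -> o, i -> u / B C0 _: fires at position(s) 7: vornaloetid
surface: vornaloetid

cell MOD=mi, CASE=ta:
underlying: eb-naleet-bur
1. 0 -> i / C _ C #: no change
2. e -> o, i -> u / B C0 _: fires at position(s) 6: ebnaloetbur
surface: ebnaloetbur

cell MOD=em, CASE=ta:
underlying: vor-naleet-bur
1. 0 -> i / C _ C #: no change
2. e -> o, i -> u / B C0 _: fires at position(s) 7: vornaloetbur
surface: vornaloetbur


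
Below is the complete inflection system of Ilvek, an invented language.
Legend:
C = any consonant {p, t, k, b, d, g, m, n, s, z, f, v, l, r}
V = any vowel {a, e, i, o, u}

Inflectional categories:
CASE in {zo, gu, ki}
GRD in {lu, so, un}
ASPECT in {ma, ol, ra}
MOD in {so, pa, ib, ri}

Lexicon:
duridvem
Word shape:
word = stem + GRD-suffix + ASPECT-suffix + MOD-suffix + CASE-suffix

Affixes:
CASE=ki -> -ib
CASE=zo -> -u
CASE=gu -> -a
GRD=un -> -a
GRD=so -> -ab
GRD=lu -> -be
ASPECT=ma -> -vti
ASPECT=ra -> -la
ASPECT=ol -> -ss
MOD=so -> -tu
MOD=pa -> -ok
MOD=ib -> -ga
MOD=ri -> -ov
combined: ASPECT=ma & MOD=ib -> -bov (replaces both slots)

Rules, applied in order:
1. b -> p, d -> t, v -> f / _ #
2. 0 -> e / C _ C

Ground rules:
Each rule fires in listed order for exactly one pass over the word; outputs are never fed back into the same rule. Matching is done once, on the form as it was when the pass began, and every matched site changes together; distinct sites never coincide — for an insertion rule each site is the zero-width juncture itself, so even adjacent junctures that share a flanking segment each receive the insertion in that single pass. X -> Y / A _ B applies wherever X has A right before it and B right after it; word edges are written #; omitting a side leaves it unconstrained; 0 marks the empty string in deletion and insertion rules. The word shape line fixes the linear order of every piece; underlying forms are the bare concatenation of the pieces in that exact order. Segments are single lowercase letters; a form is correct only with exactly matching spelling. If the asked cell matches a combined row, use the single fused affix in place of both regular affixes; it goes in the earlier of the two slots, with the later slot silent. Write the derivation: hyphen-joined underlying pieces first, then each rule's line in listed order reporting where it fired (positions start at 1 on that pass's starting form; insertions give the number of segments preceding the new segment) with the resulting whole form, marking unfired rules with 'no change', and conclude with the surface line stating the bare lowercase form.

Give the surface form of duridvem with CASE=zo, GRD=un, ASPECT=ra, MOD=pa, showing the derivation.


underlying: duridvem-a-la-ok-u
1. b -> p, d -> t, v -> f / _ #: no change
2. 0 -> e / C _ C: inserts after position(s) 5: duridevemalaoku
surface: duridevemalaoku


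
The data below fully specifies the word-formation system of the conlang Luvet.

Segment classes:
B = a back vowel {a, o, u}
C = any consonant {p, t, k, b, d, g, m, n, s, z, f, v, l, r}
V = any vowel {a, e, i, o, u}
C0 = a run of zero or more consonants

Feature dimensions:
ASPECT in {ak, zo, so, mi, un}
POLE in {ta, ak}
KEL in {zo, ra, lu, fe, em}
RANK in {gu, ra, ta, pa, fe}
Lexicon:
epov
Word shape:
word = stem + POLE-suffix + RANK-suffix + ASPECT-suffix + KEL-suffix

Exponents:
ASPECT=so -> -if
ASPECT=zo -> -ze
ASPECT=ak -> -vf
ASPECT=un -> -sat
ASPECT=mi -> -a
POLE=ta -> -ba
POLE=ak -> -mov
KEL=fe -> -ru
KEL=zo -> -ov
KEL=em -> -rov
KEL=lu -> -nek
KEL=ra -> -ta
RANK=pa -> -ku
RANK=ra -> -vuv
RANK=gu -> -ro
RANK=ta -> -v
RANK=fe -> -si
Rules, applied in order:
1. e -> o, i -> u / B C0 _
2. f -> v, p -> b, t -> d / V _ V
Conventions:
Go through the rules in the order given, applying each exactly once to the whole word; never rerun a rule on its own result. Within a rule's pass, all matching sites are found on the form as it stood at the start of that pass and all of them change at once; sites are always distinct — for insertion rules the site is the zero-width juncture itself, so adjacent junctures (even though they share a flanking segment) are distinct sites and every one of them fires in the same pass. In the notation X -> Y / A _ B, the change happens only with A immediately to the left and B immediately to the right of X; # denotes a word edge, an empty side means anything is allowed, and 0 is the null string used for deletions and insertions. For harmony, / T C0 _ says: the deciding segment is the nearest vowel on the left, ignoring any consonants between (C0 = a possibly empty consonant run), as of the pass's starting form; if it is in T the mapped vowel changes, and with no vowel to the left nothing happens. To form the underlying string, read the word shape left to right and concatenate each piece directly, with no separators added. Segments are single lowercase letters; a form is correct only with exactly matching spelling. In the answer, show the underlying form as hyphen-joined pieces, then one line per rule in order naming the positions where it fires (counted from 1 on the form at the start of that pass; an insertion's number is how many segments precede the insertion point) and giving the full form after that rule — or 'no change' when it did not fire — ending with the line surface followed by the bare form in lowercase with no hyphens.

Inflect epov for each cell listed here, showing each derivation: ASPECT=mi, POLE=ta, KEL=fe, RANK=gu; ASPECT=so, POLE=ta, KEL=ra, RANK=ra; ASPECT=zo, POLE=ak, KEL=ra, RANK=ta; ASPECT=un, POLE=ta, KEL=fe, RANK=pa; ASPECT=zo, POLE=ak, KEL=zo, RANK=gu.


cell ASPECT=mi, POLE=ta, KEL=fe, RANK=gu:
underlying: epov-ba-ro-a-ru
1. e -> o, i -> u / B C0 _: no change
2. f -> v, p -> b, t -> d / V _ V: fires at position(s) 2: ebovbaroaru
surface: ebovbaroaru

cell ASPECT=so, POLE=ta, KEL=ra, RANK=ra:
underlying: epov-ba-vuv-if-ta
1. e -> o, i -> u / B C0 _: fires at position(s) 10: epovbavuvufta
2. f -> v, p -> b, t -> d / V _ V: fires at position(s) 2: ebovbavuvufta
surface: ebovbavuvufta

cell ASPECT=zo, POLE=ak, KEL=ra, RANK=ta:
underlying: epov-mov-v-ze-ta
1. e -> o, i -> u / B C0 _: fires at position(s) 10: epovmovvzota
2. f -> v, p -> b, t -> d / V _ V: fires at position(s) 2, 11: ebovmovvzoda
surface: ebovmovvzoda

cell ASPECT=un, POLE=ta, KEL=fe, RANK=pa:
underlying: epov-ba-ku-sat-ru
1. e -> o, i -> u / B C0 _: no change
2. f -> v, p -> b, t -> d / V _ V: fires at position(s) 2: ebovbakusatru
surface: ebovbakusatru

cell ASPECT=zo, POLE=ak, KEL=zo, RANK=gu:
underlying: epov-mov-ro-ze-ov
1. e -> o, i -> u / B C0 _: fires at position(s) 11: epovmovrozoov
2. f -> v, p -> b, t -> d / V _ V: fires at position(s) 2: ebovmovrozoov
surface: ebovmovrozoov


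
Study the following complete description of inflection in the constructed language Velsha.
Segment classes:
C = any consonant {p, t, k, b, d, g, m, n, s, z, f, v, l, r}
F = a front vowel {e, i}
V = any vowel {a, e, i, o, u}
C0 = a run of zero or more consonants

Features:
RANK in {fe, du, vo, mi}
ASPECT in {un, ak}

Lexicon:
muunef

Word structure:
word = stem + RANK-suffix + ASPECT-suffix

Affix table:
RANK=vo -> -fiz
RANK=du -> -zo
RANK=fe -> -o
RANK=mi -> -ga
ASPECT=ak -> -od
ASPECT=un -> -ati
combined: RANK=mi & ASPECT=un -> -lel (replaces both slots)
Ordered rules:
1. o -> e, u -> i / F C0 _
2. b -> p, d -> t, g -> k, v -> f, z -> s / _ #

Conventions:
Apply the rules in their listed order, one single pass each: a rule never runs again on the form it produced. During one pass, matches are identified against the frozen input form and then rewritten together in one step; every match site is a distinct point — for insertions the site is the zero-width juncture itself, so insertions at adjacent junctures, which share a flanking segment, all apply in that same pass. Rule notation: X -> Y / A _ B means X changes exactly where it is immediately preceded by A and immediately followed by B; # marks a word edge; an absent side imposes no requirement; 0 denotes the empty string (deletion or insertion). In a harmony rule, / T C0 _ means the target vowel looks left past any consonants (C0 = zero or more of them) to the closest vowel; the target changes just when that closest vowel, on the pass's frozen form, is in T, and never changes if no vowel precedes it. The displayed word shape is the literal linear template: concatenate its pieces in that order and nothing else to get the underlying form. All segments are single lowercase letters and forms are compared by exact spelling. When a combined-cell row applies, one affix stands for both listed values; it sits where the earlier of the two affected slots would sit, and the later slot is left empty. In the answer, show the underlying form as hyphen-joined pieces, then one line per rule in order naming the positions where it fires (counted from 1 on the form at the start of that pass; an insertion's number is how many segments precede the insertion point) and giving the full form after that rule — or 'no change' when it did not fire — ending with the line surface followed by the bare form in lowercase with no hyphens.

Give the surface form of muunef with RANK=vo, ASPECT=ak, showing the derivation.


underlying: muunef-fiz-od
1. o -> e, u -> i / F C0 _: fires at position(s) 10: muuneffized
2. b -> p, d -> t, g -> k, v -> f, z -> s / _ #: fires at position(s) 11: muuneffizet
surface: muuneffizet


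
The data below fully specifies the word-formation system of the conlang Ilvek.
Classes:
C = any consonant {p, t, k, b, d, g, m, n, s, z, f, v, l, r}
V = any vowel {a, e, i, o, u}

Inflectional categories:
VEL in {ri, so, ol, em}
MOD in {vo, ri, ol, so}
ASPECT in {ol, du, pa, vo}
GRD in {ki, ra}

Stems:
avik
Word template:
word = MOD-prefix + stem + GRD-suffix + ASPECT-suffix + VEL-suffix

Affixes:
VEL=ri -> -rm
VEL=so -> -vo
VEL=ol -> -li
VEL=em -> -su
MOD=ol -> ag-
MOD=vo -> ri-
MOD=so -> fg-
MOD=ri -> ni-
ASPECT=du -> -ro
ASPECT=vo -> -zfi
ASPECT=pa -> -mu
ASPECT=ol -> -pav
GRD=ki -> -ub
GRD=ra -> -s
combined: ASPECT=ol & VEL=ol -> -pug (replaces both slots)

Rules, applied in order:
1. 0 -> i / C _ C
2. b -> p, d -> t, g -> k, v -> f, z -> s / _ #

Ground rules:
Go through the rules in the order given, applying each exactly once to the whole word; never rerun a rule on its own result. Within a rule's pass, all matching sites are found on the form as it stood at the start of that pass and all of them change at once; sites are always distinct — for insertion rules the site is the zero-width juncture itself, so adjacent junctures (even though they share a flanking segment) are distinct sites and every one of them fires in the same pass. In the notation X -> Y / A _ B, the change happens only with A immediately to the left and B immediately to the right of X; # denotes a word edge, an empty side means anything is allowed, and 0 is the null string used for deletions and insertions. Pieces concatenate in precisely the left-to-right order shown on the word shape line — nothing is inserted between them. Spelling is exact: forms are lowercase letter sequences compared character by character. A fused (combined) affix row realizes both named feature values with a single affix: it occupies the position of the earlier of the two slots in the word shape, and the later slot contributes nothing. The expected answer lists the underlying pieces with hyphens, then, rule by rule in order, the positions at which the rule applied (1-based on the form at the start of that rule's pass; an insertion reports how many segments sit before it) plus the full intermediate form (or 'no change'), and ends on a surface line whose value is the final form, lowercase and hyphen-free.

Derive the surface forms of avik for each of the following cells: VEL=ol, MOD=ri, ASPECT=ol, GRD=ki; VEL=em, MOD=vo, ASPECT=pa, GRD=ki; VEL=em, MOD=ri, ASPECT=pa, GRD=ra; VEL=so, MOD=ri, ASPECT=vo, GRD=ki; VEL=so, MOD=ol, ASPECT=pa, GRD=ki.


cell VEL=ol, MOD=ri, ASPECT=ol, GRD=ki:
underlying: ni-avik-ub-pug
1. 0 -> i / C _ C: inserts after position(s) 8: niavikubipug
2. b -> p, d -> t, g -> k, v -> f, z -> s / _ #: fires at position(s) 12: niavikubipuk
surface: niavikubipuk

cell VEL=em, MOD=vo, ASPECT=pa, GRD=ki:
underlying: ri-avik-ub-mu-su
1. 0 -> i / C _ C: inserts after position(s) 8: riavikubimusu
2. b -> p, d -> t, g -> k, v -> f, z -> s / _ #: no change
surface: riavikubimusu

cell VEL=em, MOD=ri, ASPECT=pa, GRD=ra:
underlying: ni-avik-s-mu-su
1. 0 -> i / C _ C: inserts after position(s) 6, 7: niavikisimusu
2. b -> p, d -> t, g -> k, v -> f, z -> s / _ #: no change
surface: niavikisimusu

cell VEL=so, MOD=ri, ASPECT=vo, GRD=ki:
underlying: ni-avik-ub-zfi-vo
1. 0 -> i / C _ C: inserts after position(s) 8, 9: niavikubizifivo
2. b -> p, d -> t, g -> k, v -> f, z -> s / _ #: no change
surface: niavikubizifivo

cell VEL=so, MOD=ol, ASPECT=pa, GRD=ki:
underlying: ag-avik-ub-mu-vo
1. 0 -> i / C _ C: inserts after position(s) 8: agavikubimuvo
2. b -> p, d -> t, g -> k, v -> f, z -> s / _ #: no change
surface: agavikubimuvo


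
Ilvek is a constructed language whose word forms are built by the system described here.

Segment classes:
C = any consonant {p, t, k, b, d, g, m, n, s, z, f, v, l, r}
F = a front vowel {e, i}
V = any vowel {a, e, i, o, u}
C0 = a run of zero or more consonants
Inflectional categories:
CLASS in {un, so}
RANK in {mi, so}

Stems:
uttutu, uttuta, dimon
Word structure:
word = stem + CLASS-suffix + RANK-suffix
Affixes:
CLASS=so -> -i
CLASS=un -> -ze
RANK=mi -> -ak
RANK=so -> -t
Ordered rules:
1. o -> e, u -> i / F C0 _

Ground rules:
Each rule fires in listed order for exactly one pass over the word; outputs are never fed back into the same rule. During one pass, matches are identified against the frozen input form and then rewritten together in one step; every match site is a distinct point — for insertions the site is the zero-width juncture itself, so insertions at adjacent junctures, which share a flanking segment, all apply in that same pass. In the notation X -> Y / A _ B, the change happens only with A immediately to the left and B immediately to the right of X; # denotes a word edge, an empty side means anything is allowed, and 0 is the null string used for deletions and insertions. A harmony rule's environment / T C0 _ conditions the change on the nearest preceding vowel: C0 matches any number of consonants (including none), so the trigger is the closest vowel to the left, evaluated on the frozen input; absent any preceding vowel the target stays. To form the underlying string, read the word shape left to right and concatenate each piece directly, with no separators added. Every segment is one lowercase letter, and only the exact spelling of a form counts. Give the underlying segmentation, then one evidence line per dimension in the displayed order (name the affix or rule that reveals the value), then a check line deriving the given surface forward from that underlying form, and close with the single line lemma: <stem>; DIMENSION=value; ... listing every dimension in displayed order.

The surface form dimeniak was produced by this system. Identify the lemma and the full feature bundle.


underlying: dimon-i-ak
CLASS=so - signalled by the affix -i
RANK=mi - signalled by the affix -ak
check: dimoniak -> dimeniak
lemma: dimon; CLASS=so; RANK=mi


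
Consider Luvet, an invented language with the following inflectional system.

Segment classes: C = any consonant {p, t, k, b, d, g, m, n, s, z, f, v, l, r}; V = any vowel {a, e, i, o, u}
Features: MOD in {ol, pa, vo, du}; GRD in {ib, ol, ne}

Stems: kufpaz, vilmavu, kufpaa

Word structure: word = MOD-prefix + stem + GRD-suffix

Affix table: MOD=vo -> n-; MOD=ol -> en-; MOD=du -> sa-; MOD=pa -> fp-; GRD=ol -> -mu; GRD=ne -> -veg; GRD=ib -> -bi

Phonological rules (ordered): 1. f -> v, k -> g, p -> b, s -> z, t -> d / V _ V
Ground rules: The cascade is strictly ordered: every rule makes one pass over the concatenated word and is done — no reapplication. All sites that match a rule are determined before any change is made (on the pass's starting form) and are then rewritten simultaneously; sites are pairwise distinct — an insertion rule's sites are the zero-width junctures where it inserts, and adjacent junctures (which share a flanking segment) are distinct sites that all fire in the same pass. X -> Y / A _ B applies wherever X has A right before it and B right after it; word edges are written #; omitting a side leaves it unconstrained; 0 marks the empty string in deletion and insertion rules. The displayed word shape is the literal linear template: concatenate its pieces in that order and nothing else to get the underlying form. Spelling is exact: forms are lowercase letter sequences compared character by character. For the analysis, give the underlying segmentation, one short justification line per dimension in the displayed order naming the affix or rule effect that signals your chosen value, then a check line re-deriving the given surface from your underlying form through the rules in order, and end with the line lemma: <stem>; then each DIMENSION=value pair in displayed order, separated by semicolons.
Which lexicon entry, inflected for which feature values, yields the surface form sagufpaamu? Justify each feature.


underlying: sa-kufpaa-mu
MOD=du - signalled by the affix sa-
GRD=ol - signalled by the affix -mu
check: sakufpaamu -> sagufpaamu
lemma: kufpaa; MOD=du; GRD=ol


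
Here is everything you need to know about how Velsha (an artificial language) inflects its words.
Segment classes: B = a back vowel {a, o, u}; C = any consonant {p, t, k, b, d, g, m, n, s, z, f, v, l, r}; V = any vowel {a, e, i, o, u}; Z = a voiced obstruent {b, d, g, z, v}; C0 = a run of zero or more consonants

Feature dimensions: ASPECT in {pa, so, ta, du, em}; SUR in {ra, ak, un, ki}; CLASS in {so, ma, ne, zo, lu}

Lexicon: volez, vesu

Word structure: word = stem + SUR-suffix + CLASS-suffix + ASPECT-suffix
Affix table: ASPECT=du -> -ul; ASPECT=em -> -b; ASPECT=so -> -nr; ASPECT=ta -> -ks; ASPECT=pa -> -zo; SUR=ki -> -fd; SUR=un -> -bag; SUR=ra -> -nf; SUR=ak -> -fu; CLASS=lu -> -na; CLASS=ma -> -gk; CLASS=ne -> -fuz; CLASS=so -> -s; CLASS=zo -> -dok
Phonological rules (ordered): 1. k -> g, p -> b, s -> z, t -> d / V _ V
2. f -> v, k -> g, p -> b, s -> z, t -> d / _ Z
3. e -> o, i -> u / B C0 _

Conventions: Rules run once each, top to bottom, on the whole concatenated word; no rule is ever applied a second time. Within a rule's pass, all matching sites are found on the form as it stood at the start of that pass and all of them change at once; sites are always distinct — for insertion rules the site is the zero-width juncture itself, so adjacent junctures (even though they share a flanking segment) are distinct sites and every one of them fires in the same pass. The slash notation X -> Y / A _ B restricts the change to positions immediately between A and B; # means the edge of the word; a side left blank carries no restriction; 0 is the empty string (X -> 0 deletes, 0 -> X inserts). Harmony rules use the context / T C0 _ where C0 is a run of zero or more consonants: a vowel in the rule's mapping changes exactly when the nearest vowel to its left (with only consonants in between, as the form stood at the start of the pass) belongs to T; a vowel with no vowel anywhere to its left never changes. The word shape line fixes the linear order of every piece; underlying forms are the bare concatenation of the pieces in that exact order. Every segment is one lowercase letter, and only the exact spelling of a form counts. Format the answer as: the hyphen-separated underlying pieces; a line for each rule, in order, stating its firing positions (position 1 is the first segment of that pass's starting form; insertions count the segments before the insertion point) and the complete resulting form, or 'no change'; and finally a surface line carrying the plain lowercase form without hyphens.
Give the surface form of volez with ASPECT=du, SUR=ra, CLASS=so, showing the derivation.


underlying: volez-nf-s-ul
1. k -> g, p -> b, s -> z, t -> d / V _ V: no change
2. f -> v, k -> g, p -> b, s -> z, t -> d / _ Z: no change
3. e -> o, i -> u / B C0 _: fires at position(s) 4: voloznfsul
surface: voloznfsul


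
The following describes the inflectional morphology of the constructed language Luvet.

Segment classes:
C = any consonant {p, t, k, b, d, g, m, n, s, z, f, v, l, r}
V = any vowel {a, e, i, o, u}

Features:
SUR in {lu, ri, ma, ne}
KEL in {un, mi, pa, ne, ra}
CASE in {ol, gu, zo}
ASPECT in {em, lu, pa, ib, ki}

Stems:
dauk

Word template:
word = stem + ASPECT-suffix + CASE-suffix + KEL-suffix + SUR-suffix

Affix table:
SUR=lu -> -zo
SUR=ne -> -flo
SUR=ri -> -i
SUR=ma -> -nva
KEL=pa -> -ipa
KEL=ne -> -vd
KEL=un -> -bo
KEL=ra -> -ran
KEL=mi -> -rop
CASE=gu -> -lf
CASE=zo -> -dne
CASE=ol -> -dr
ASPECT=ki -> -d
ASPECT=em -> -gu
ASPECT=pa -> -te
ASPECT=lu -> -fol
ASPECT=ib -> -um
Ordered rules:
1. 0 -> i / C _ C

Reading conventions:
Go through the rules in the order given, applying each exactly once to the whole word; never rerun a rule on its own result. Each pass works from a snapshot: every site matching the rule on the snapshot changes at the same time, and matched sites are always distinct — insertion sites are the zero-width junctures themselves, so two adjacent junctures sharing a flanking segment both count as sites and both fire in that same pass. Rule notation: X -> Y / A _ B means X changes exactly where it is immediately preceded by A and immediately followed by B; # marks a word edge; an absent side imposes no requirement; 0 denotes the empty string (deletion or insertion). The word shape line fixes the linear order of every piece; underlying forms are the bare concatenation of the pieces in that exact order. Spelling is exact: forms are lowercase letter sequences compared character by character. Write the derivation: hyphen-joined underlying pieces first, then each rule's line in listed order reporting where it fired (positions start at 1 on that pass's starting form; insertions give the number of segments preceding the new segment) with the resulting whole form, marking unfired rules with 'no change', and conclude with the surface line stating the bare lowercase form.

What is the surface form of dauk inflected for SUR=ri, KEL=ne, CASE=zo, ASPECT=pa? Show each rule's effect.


underlying: dauk-te-dne-vd-i
1. 0 -> i / C _ C: inserts after position(s) 4, 7, 10: daukitedinevidi
surface: daukitedinevidi


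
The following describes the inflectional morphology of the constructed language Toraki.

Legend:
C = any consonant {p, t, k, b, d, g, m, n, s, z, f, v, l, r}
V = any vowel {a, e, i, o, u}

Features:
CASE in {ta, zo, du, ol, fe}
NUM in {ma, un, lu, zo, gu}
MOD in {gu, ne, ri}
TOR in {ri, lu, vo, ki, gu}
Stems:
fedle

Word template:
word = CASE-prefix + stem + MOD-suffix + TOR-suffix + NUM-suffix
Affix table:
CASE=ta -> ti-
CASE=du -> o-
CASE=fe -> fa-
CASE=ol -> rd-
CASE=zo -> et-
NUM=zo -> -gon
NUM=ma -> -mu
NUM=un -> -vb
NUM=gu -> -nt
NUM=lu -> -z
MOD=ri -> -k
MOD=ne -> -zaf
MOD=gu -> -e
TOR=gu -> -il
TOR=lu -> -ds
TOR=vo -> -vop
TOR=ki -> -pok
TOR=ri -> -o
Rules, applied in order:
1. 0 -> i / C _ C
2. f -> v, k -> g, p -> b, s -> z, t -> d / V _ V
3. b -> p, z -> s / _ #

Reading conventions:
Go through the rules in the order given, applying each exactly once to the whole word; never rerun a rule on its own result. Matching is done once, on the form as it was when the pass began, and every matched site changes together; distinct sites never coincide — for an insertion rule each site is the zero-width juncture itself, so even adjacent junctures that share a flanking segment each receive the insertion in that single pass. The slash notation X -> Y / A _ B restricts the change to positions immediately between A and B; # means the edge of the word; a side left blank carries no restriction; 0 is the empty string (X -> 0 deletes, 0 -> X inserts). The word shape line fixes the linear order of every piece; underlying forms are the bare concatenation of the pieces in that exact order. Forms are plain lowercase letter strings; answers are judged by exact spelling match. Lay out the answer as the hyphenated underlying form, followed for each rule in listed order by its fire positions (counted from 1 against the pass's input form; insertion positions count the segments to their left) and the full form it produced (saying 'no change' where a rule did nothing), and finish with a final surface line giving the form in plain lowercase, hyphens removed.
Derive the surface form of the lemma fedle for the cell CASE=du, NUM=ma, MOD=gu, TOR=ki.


underlying: o-fedle-e-pok-mu
1. 0 -> i / C _ C: inserts after position(s) 4, 10: ofedileepokimu
2. f -> v, k -> g, p -> b, s -> z, t -> d / V _ V: fires at position(s) 2, 9, 11: ovedileebogimu
3. b -> p, z -> s / _ #: no change
surface: ovedileebogimu


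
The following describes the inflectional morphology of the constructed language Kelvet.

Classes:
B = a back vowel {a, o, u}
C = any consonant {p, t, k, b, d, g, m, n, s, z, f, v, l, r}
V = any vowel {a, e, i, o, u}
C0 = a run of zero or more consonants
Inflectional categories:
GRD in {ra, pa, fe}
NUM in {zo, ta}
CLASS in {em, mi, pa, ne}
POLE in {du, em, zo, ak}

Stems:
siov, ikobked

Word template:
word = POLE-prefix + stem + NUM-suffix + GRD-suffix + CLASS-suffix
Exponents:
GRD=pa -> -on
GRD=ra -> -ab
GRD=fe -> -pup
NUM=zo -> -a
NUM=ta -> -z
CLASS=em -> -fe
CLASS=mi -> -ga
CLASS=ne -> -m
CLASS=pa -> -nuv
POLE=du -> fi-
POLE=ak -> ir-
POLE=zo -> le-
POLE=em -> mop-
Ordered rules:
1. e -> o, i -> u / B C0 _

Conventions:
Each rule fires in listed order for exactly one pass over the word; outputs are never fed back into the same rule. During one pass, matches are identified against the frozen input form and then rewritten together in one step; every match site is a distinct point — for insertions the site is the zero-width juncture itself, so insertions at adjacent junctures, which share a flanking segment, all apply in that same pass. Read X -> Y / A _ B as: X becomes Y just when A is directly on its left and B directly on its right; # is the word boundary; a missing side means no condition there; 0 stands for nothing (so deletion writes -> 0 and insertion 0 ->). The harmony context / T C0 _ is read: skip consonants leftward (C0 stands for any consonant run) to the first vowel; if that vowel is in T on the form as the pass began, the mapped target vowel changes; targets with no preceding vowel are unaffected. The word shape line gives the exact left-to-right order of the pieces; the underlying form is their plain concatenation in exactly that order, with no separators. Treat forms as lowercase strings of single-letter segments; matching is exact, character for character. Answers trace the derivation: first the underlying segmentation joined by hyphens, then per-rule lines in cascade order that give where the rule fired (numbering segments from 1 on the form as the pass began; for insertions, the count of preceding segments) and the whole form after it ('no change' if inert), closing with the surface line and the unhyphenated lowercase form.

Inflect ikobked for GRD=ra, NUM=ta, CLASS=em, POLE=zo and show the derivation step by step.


underlying: le-ikobked-z-ab-fe
1. e -> o, i -> u / B C0 _: fires at position(s) 8, 14: leikobkodzabfo
surface: leikobkodzabfo


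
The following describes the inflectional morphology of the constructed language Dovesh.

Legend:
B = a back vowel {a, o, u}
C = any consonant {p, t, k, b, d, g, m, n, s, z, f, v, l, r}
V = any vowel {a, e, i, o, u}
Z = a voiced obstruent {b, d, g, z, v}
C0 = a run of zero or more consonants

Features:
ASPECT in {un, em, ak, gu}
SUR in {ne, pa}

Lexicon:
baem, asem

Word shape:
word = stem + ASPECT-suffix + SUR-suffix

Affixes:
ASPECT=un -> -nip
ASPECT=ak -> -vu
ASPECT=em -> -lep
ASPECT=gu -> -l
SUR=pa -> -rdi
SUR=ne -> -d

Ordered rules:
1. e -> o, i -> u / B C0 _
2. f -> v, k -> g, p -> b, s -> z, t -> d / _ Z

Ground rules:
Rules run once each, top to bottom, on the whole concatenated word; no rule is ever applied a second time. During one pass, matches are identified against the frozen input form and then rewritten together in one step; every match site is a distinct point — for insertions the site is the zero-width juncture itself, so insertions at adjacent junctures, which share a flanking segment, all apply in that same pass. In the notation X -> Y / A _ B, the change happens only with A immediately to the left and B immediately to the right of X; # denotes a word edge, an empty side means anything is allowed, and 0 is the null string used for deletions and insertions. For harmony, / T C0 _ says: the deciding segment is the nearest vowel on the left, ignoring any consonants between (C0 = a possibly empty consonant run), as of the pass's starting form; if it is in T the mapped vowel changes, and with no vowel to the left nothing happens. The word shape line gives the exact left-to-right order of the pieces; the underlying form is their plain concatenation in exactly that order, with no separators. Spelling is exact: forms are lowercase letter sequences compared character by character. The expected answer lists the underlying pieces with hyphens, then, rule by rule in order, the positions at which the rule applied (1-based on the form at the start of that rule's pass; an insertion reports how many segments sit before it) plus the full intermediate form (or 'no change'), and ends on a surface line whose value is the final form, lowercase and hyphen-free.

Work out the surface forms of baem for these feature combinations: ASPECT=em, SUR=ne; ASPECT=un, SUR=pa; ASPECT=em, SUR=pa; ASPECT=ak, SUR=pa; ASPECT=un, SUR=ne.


cell ASPECT=em, SUR=ne:
underlying: baem-lep-d
1. e -> o, i -> u / B C0 _: fires at position(s) 3: baomlepd
2. f -> v, k -> g, p -> b, s -> z, t -> d / _ Z: fires at position(s) 7: baomlebd
surface: baomlebd

cell ASPECT=un, SUR=pa:
underlying: baem-nip-rdi
1. e -> o, i -> u / B C0 _: fires at position(s) 3: baomniprdi
2. f -> v, k -> g, p -> b, s -> z, t -> d / _ Z: no change
surface: baomniprdi

cell ASPECT=em, SUR=pa:
underlying: baem-lep-rdi
1. e -> o, i -> u / B C0 _: fires at position(s) 3: baomleprdi
2. f -> v, k -> g, p -> b, s -> z, t -> d / _ Z: no change
surface: baomleprdi

cell ASPECT=ak, SUR=pa:
underlying: baem-vu-rdi
1. e -> o, i -> u / B C0 _: fires at position(s) 3, 9: baomvurdu
2. f -> v, k -> g, p -> b, s -> z, t -> d / _ Z: no change
surface: baomvurdu

cell ASPECT=un, SUR=ne:
underlying: baem-nip-d
1. e -> o, i -> u / B C0 _: fires at position(s) 3: baomnipd
2. f -> v, k -> g, p -> b, s -> z, t -> d / _ Z: fires at position(s) 7: baomnibd
surface: baomnibd


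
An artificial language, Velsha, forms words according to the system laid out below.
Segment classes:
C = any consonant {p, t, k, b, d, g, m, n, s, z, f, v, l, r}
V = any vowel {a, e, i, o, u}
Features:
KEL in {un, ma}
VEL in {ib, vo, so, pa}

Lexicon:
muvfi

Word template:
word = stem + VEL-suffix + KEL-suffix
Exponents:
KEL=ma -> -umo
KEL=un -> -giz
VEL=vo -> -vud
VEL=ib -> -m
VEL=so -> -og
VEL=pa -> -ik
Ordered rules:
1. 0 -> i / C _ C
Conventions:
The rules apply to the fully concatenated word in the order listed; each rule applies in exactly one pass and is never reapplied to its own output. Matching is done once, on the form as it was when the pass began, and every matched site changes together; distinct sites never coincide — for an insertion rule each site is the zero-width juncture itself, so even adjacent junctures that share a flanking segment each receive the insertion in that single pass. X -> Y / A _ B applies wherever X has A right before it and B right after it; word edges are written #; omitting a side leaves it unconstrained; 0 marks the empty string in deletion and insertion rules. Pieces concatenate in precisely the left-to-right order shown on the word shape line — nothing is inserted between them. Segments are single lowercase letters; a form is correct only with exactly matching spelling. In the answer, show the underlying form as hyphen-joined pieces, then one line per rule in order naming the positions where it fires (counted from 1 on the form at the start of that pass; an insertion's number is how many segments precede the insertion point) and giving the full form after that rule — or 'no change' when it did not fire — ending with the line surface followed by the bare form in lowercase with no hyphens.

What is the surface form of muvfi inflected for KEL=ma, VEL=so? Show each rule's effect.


underlying: muvfi-og-umo
1. 0 -> i / C _ C: inserts after position(s) 3: muvifiogumo
surface: muvifiogumo


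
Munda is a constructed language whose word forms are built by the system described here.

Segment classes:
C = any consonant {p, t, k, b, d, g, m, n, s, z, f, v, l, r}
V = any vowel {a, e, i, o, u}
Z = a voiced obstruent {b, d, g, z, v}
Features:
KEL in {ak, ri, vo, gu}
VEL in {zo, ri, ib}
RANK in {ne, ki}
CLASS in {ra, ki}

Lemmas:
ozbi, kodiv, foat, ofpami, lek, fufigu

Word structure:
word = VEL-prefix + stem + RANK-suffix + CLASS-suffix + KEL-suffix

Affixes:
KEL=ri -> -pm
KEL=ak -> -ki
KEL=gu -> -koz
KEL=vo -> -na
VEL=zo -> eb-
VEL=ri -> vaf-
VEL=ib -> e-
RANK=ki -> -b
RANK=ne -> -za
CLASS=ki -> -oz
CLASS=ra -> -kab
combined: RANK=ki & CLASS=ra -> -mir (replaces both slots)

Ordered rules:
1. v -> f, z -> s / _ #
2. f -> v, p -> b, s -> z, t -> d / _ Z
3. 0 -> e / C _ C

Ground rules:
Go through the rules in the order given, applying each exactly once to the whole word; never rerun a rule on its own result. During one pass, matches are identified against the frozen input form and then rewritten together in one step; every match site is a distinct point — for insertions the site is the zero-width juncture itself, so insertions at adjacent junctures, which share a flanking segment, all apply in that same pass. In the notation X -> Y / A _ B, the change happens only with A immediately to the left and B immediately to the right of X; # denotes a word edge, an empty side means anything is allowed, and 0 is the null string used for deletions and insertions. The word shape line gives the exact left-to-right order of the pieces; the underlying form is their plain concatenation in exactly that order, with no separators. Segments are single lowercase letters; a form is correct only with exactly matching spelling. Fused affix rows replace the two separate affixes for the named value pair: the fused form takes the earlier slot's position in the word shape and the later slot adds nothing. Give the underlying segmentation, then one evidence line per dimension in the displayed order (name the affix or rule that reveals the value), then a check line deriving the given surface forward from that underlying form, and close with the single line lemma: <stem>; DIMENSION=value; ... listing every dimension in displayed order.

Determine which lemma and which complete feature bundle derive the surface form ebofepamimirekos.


underlying: eb-ofpami-mir-koz
KEL=gu - signalled by the affix -koz
VEL=zo - signalled by the affix eb-
RANK=ki - signalled by the combined affix row
CLASS=ra - signalled by the combined affix row
check: ebofpamimirkoz -> ebofpamimirkos -> ebofpamimirkos -> ebofepamimirekos
lemma: ofpami; KEL=gu; VEL=zo; RANK=ki; CLASS=ra


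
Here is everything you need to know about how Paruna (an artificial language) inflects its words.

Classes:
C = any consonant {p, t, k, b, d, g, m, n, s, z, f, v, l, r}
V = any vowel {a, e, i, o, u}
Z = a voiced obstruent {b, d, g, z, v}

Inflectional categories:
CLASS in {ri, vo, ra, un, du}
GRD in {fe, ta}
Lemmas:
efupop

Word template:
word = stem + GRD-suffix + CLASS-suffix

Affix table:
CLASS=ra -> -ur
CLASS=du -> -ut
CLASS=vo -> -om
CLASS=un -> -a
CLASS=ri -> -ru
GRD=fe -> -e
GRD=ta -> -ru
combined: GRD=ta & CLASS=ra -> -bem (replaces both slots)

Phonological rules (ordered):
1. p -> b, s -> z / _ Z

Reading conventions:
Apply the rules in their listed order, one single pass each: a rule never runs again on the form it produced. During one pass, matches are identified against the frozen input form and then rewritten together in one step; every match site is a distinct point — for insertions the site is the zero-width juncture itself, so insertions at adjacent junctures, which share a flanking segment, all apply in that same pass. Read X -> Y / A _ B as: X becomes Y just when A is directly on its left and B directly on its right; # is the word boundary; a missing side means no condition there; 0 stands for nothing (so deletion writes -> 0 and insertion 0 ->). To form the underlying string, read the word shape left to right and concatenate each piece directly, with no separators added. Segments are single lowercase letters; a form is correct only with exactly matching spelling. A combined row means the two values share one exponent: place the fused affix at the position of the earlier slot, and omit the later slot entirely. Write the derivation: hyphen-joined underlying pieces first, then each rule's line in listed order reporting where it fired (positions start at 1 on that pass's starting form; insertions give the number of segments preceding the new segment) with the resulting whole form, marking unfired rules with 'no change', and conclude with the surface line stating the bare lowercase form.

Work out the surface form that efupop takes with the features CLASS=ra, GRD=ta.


underlying: efupop-bem
1. p -> b, s -> z / _ Z: fires at position(s) 6: efupobbem
surface: efupobbem
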